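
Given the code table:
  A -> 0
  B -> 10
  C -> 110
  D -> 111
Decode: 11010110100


Decoding:
110 -> C
10 -> B
110 -> C
10 -> B
0 -> A


Result: CBCBA


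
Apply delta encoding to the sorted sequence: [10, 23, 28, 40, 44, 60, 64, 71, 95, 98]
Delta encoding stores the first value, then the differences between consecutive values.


First value: 10
Deltas:
  23 - 10 = 13
  28 - 23 = 5
  40 - 28 = 12
  44 - 40 = 4
  60 - 44 = 16
  64 - 60 = 4
  71 - 64 = 7
  95 - 71 = 24
  98 - 95 = 3


Delta encoded: [10, 13, 5, 12, 4, 16, 4, 7, 24, 3]


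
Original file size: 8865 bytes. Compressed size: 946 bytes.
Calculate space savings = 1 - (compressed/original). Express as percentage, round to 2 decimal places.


ratio = compressed/original = 946/8865 = 0.106712
savings = 1 - ratio = 1 - 0.106712 = 0.893288
as a percentage: 0.893288 * 100 = 89.33%

Space savings = 1 - 946/8865 = 89.33%


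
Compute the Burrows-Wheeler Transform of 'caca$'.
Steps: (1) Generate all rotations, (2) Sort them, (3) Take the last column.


Rotations (sorted):
  0: $caca -> last char: a
  1: a$cac -> last char: c
  2: aca$c -> last char: c
  3: ca$ca -> last char: a
  4: caca$ -> last char: $


BWT = acca$


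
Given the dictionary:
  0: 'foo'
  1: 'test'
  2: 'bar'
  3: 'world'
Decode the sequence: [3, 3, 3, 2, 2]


Look up each index in the dictionary:
  3 -> 'world'
  3 -> 'world'
  3 -> 'world'
  2 -> 'bar'
  2 -> 'bar'

Decoded: "world world world bar bar"


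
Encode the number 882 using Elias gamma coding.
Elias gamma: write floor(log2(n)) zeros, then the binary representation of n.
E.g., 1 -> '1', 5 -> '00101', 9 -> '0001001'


num_bits = floor(log2(882)) + 1 = 10
leading_zeros = num_bits - 1 = 9
binary(882) = 1101110010

Elias gamma(882) = '000000000' + '1101110010' = 0000000001101110010 (19 bits)


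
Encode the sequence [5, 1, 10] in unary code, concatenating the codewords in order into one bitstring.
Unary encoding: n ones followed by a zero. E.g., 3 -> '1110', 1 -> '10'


Encode each number as n ones followed by a terminating 0:
  5 -> 111110 (6 bits)
  1 -> 10 (2 bits)
  10 -> 11111111110 (11 bits)
Total length = 6 + 2 + 11 = 19 bits.

Unary([5, 1, 10]) = 1111101011111111110 (19 bits)


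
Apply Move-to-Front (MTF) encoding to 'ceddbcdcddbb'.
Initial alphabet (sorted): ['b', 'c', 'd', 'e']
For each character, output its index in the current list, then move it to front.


MTF encoding:
'c': index 1 in ['b', 'c', 'd', 'e'] -> ['c', 'b', 'd', 'e']
'e': index 3 in ['c', 'b', 'd', 'e'] -> ['e', 'c', 'b', 'd']
'd': index 3 in ['e', 'c', 'b', 'd'] -> ['d', 'e', 'c', 'b']
'd': index 0 in ['d', 'e', 'c', 'b'] -> ['d', 'e', 'c', 'b']
'b': index 3 in ['d', 'e', 'c', 'b'] -> ['b', 'd', 'e', 'c']
'c': index 3 in ['b', 'd', 'e', 'c'] -> ['c', 'b', 'd', 'e']
'd': index 2 in ['c', 'b', 'd', 'e'] -> ['d', 'c', 'b', 'e']
'c': index 1 in ['d', 'c', 'b', 'e'] -> ['c', 'd', 'b', 'e']
'd': index 1 in ['c', 'd', 'b', 'e'] -> ['d', 'c', 'b', 'e']
'd': index 0 in ['d', 'c', 'b', 'e'] -> ['d', 'c', 'b', 'e']
'b': index 2 in ['d', 'c', 'b', 'e'] -> ['b', 'd', 'c', 'e']
'b': index 0 in ['b', 'd', 'c', 'e'] -> ['b', 'd', 'c', 'e']


Output: [1, 3, 3, 0, 3, 3, 2, 1, 1, 0, 2, 0]


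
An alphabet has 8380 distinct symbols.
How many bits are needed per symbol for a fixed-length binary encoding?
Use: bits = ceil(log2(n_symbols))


log2(8380) = 13.0327
Bracket: 2^13 = 8192 < 8380 <= 2^14 = 16384
So ceil(log2(8380)) = 14

bits = ceil(log2(8380)) = ceil(13.0327) = 14 bits


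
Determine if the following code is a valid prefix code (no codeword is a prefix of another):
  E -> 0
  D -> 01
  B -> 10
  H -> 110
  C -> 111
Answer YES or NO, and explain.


Checking each pair (does one codeword prefix another?):
  E='0' vs D='01': prefix -- VIOLATION

NO -- this is NOT a valid prefix code. E (0) is a prefix of D (01).


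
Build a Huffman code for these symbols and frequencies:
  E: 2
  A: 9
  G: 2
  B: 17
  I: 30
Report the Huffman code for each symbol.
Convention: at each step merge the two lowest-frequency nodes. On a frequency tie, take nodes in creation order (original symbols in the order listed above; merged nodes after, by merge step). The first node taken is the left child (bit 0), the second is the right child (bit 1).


Huffman tree construction:
Step 1: Merge E(2) + G(2) = 4
Step 2: Merge (E+G)(4) + A(9) = 13
Step 3: Merge ((E+G)+A)(13) + B(17) = 30
Step 4: Merge I(30) + (((E+G)+A)+B)(30) = 60
Read each symbol's code off the tree from the root (left child = 0, right child = 1).

Codes:
  E: 1000 (length 4)
  A: 101 (length 3)
  G: 1001 (length 4)
  B: 11 (length 2)
  I: 0 (length 1)
Average code length: 107/60 = 1.7833 bits/symbol


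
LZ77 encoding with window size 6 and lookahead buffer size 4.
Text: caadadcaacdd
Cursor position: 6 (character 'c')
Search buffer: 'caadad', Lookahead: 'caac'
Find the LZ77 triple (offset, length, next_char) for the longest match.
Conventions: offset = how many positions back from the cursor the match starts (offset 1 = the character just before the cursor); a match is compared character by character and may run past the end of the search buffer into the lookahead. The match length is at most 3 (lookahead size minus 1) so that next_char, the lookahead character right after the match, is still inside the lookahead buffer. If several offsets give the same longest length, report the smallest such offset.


Try each offset into the search buffer:
  offset=1 (pos 5, char 'd'): match length 0
  offset=2 (pos 4, char 'a'): match length 0
  offset=3 (pos 3, char 'd'): match length 0
  offset=4 (pos 2, char 'a'): match length 0
  offset=5 (pos 1, char 'a'): match length 0
  offset=6 (pos 0, char 'c'): match length 3
Longest match has length 3 at offset 6.
next_char = character at position 6 + 3 = 9 -> 'c'

Best match: offset=6, length=3 (matching 'caa' starting at position 0)
LZ77 triple: (6, 3, 'c')


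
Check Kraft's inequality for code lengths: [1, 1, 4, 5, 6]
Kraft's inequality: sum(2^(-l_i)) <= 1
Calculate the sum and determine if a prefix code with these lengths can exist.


Sum = 2^(-1) + 2^(-1) + 2^(-4) + 2^(-5) + 2^(-6)
    = 0.5 + 0.5 + 0.0625 + 0.03125 + 0.015625
    = 71/64 = 1.109375
Since 1.109375 > 1, Kraft's inequality is NOT satisfied.
A prefix code with these lengths CANNOT exist.

Kraft sum = 1.109375. Not satisfied.


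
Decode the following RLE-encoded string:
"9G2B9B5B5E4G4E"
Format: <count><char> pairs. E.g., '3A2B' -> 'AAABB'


Expanding each <count><char> pair:
  9G -> 'GGGGGGGGG'
  2B -> 'BB'
  9B -> 'BBBBBBBBB'
  5B -> 'BBBBB'
  5E -> 'EEEEE'
  4G -> 'GGGG'
  4E -> 'EEEE'

Decoded = GGGGGGGGGBBBBBBBBBBBBBBBBEEEEEGGGGEEEE


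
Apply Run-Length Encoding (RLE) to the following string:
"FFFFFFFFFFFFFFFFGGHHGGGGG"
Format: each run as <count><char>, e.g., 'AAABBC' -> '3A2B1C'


Scanning runs left to right:
  i=0: run of 'F' x 16 -> '16F'
  i=16: run of 'G' x 2 -> '2G'
  i=18: run of 'H' x 2 -> '2H'
  i=20: run of 'G' x 5 -> '5G'

RLE = 16F2G2H5G


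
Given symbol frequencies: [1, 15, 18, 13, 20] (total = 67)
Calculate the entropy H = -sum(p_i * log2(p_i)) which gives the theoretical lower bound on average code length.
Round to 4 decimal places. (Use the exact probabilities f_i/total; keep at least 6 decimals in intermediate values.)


Per-symbol terms -p_i * log2(p_i) with p_i = f_i/67:
  p = 1/67 = 0.014925: log2(p) = -6.066089, -p*log2(p) = 0.090539
  p = 15/67 = 0.223881: log2(p) = -2.159199, -p*log2(p) = 0.483403
  p = 18/67 = 0.268657: log2(p) = -1.896164, -p*log2(p) = 0.509417
  p = 13/67 = 0.194030: log2(p) = -2.365649, -p*log2(p) = 0.459007
  p = 20/67 = 0.298507: log2(p) = -1.744161, -p*log2(p) = 0.520645
H = 0.090539 + 0.483403 + 0.509417 + 0.459007 + 0.520645 = 2.063011

H = 2.063 bits/symbol


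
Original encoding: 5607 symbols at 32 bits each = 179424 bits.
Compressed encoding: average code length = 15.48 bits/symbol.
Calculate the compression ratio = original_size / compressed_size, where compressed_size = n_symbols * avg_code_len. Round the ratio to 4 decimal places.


original_size = n_symbols * orig_bits = 5607 * 32 = 179424 bits
compressed_size = n_symbols * avg_code_len = 5607 * 15.48 = 86796.36 bits
ratio = original_size / compressed_size = 179424 / 86796.36 = 2.0672

Compression ratio = 2.0672


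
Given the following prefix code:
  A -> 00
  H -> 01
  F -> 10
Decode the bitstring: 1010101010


Decoding step by step:
Bits 10 -> F
Bits 10 -> F
Bits 10 -> F
Bits 10 -> F
Bits 10 -> F


Decoded message: FFFFF


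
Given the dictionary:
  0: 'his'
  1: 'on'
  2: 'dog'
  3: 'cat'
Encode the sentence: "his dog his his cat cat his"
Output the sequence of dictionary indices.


Look up each word in the dictionary:
  'his' -> 0
  'dog' -> 2
  'his' -> 0
  'his' -> 0
  'cat' -> 3
  'cat' -> 3
  'his' -> 0

Encoded: [0, 2, 0, 0, 3, 3, 0]


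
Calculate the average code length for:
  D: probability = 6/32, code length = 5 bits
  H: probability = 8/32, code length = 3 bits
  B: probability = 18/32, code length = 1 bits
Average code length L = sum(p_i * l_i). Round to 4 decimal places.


Weighted contributions p_i * l_i:
  D: (6/32) * 5 = 30/32
  H: (8/32) * 3 = 24/32
  B: (18/32) * 1 = 18/32
Sum = (30 + 24 + 18)/32 = 72/32

L = 72/32 = 2.2500 bits/symbol


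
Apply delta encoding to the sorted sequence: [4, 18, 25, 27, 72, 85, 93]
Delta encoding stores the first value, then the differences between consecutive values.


First value: 4
Deltas:
  18 - 4 = 14
  25 - 18 = 7
  27 - 25 = 2
  72 - 27 = 45
  85 - 72 = 13
  93 - 85 = 8


Delta encoded: [4, 14, 7, 2, 45, 13, 8]


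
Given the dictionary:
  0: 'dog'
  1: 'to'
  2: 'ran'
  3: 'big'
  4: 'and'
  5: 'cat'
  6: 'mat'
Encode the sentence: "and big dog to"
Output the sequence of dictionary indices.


Look up each word in the dictionary:
  'and' -> 4
  'big' -> 3
  'dog' -> 0
  'to' -> 1

Encoded: [4, 3, 0, 1]


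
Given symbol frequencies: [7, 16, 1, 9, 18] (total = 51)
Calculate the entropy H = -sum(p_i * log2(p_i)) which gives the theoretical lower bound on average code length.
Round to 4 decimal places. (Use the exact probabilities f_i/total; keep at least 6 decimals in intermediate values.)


Per-symbol terms -p_i * log2(p_i) with p_i = f_i/51:
  p = 7/51 = 0.137255: log2(p) = -2.865070, -p*log2(p) = 0.393245
  p = 16/51 = 0.313725: log2(p) = -1.672425, -p*log2(p) = 0.524682
  p = 1/51 = 0.019608: log2(p) = -5.672425, -p*log2(p) = 0.111224
  p = 9/51 = 0.176471: log2(p) = -2.502500, -p*log2(p) = 0.441618
  p = 18/51 = 0.352941: log2(p) = -1.502500, -p*log2(p) = 0.530294
H = 0.393245 + 0.524682 + 0.111224 + 0.441618 + 0.530294 = 2.001063

H = 2.0011 bits/symbol


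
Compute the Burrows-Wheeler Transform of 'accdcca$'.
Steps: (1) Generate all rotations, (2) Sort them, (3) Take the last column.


Rotations (sorted):
  0: $accdcca -> last char: a
  1: a$accdcc -> last char: c
  2: accdcca$ -> last char: $
  3: ca$accdc -> last char: c
  4: cca$accd -> last char: d
  5: ccdcca$a -> last char: a
  6: cdcca$ac -> last char: c
  7: dcca$acc -> last char: c


BWT = ac$cdacc


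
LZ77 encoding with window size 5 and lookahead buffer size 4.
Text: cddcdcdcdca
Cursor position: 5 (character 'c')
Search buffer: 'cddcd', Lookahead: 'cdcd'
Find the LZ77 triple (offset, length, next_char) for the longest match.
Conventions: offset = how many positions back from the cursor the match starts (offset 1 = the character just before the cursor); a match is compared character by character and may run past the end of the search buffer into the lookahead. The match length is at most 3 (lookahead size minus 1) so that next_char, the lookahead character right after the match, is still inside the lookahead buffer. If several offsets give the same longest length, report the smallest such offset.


Try each offset into the search buffer:
  offset=1 (pos 4, char 'd'): match length 0
  offset=2 (pos 3, char 'c'): match length 3
  offset=3 (pos 2, char 'd'): match length 0
  offset=4 (pos 1, char 'd'): match length 0
  offset=5 (pos 0, char 'c'): match length 2
Longest match has length 3 at offset 2.
next_char = character at position 5 + 3 = 8 -> 'd'

Best match: offset=2, length=3 (matching 'cdc' starting at position 3)
LZ77 triple: (2, 3, 'd')


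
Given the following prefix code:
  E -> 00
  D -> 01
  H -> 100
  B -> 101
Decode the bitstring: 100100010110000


Decoding step by step:
Bits 100 -> H
Bits 100 -> H
Bits 01 -> D
Bits 01 -> D
Bits 100 -> H
Bits 00 -> E


Decoded message: HHDDHE


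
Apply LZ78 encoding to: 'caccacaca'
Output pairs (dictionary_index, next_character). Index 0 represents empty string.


LZ78 encoding steps:
Dictionary: {0: ''}
Step 1: w='' (idx 0), next='c' -> output (0, 'c'), add 'c' as idx 1
Step 2: w='' (idx 0), next='a' -> output (0, 'a'), add 'a' as idx 2
Step 3: w='c' (idx 1), next='c' -> output (1, 'c'), add 'cc' as idx 3
Step 4: w='a' (idx 2), next='c' -> output (2, 'c'), add 'ac' as idx 4
Step 5: w='ac' (idx 4), next='a' -> output (4, 'a'), add 'aca' as idx 5


Encoded: [(0, 'c'), (0, 'a'), (1, 'c'), (2, 'c'), (4, 'a')]


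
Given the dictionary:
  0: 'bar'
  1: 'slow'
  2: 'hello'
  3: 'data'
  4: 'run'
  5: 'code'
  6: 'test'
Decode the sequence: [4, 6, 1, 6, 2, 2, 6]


Look up each index in the dictionary:
  4 -> 'run'
  6 -> 'test'
  1 -> 'slow'
  6 -> 'test'
  2 -> 'hello'
  2 -> 'hello'
  6 -> 'test'

Decoded: "run test slow test hello hello test"


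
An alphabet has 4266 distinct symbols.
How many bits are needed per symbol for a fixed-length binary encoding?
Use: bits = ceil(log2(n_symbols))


log2(4266) = 12.0587
Bracket: 2^12 = 4096 < 4266 <= 2^13 = 8192
So ceil(log2(4266)) = 13

bits = ceil(log2(4266)) = ceil(12.0587) = 13 bits


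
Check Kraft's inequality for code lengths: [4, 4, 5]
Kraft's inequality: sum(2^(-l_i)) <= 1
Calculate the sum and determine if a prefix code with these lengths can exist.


Sum = 2^(-4) + 2^(-4) + 2^(-5)
    = 0.0625 + 0.0625 + 0.03125
    = 5/32 = 0.15625
Since 0.15625 <= 1, Kraft's inequality IS satisfied.
A prefix code with these lengths CAN exist.

Kraft sum = 0.15625. Satisfied.


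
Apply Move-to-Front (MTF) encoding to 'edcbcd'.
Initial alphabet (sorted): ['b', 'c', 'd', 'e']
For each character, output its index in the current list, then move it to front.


MTF encoding:
'e': index 3 in ['b', 'c', 'd', 'e'] -> ['e', 'b', 'c', 'd']
'd': index 3 in ['e', 'b', 'c', 'd'] -> ['d', 'e', 'b', 'c']
'c': index 3 in ['d', 'e', 'b', 'c'] -> ['c', 'd', 'e', 'b']
'b': index 3 in ['c', 'd', 'e', 'b'] -> ['b', 'c', 'd', 'e']
'c': index 1 in ['b', 'c', 'd', 'e'] -> ['c', 'b', 'd', 'e']
'd': index 2 in ['c', 'b', 'd', 'e'] -> ['d', 'c', 'b', 'e']


Output: [3, 3, 3, 3, 1, 2]


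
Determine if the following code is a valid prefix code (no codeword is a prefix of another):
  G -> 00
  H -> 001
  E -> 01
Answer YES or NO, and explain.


Checking each pair (does one codeword prefix another?):
  G='00' vs H='001': prefix -- VIOLATION

NO -- this is NOT a valid prefix code. G (00) is a prefix of H (001).


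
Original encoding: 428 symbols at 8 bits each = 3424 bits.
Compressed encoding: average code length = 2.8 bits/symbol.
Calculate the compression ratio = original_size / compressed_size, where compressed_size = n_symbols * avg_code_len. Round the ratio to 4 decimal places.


original_size = n_symbols * orig_bits = 428 * 8 = 3424 bits
compressed_size = n_symbols * avg_code_len = 428 * 2.8 = 1198.4 bits
ratio = original_size / compressed_size = 3424 / 1198.4 = 2.8571

Compression ratio = 2.8571


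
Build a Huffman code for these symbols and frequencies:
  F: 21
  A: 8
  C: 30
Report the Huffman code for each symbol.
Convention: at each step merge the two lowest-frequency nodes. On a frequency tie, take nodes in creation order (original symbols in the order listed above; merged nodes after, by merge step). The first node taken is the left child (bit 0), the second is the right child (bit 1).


Huffman tree construction:
Step 1: Merge A(8) + F(21) = 29
Step 2: Merge (A+F)(29) + C(30) = 59
Read each symbol's code off the tree from the root (left child = 0, right child = 1).

Codes:
  F: 01 (length 2)
  A: 00 (length 2)
  C: 1 (length 1)
Average code length: 88/59 = 1.4915 bits/symbol


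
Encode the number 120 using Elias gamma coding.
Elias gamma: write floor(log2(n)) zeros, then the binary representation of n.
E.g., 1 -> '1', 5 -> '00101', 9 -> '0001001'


num_bits = floor(log2(120)) + 1 = 7
leading_zeros = num_bits - 1 = 6
binary(120) = 1111000

Elias gamma(120) = '000000' + '1111000' = 0000001111000 (13 bits)


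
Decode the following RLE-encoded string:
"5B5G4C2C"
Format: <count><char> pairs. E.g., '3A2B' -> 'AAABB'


Expanding each <count><char> pair:
  5B -> 'BBBBB'
  5G -> 'GGGGG'
  4C -> 'CCCC'
  2C -> 'CC'

Decoded = BBBBBGGGGGCCCCCC


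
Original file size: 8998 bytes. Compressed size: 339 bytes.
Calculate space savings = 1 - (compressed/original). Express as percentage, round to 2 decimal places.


ratio = compressed/original = 339/8998 = 0.037675
savings = 1 - ratio = 1 - 0.037675 = 0.962325
as a percentage: 0.962325 * 100 = 96.23%

Space savings = 1 - 339/8998 = 96.23%


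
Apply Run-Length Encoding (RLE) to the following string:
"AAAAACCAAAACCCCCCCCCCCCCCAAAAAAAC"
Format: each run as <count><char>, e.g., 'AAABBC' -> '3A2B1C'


Scanning runs left to right:
  i=0: run of 'A' x 5 -> '5A'
  i=5: run of 'C' x 2 -> '2C'
  i=7: run of 'A' x 4 -> '4A'
  i=11: run of 'C' x 14 -> '14C'
  i=25: run of 'A' x 7 -> '7A'
  i=32: run of 'C' x 1 -> '1C'

RLE = 5A2C4A14C7A1C


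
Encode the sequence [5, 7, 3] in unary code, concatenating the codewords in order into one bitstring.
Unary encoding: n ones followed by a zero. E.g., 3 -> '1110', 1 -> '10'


Encode each number as n ones followed by a terminating 0:
  5 -> 111110 (6 bits)
  7 -> 11111110 (8 bits)
  3 -> 1110 (4 bits)
Total length = 6 + 8 + 4 = 18 bits.

Unary([5, 7, 3]) = 111110111111101110 (18 bits)


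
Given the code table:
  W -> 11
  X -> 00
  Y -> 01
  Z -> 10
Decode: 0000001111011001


Decoding:
00 -> X
00 -> X
00 -> X
11 -> W
11 -> W
01 -> Y
10 -> Z
01 -> Y


Result: XXXWWYZY


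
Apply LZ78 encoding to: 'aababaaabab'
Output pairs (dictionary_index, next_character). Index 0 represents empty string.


LZ78 encoding steps:
Dictionary: {0: ''}
Step 1: w='' (idx 0), next='a' -> output (0, 'a'), add 'a' as idx 1
Step 2: w='a' (idx 1), next='b' -> output (1, 'b'), add 'ab' as idx 2
Step 3: w='ab' (idx 2), next='a' -> output (2, 'a'), add 'aba' as idx 3
Step 4: w='a' (idx 1), next='a' -> output (1, 'a'), add 'aa' as idx 4
Step 5: w='' (idx 0), next='b' -> output (0, 'b'), add 'b' as idx 5
Step 6: w='ab' (idx 2), end of input -> output (2, '')


Encoded: [(0, 'a'), (1, 'b'), (2, 'a'), (1, 'a'), (0, 'b'), (2, '')]


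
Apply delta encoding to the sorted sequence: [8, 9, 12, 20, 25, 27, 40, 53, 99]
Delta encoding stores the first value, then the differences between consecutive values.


First value: 8
Deltas:
  9 - 8 = 1
  12 - 9 = 3
  20 - 12 = 8
  25 - 20 = 5
  27 - 25 = 2
  40 - 27 = 13
  53 - 40 = 13
  99 - 53 = 46


Delta encoded: [8, 1, 3, 8, 5, 2, 13, 13, 46]


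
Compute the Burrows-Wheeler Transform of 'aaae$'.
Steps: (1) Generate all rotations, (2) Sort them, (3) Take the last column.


Rotations (sorted):
  0: $aaae -> last char: e
  1: aaae$ -> last char: $
  2: aae$a -> last char: a
  3: ae$aa -> last char: a
  4: e$aaa -> last char: a


BWT = e$aaa


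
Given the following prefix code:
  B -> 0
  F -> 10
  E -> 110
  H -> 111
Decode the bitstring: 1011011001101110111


Decoding step by step:
Bits 10 -> F
Bits 110 -> E
Bits 110 -> E
Bits 0 -> B
Bits 110 -> E
Bits 111 -> H
Bits 0 -> B
Bits 111 -> H


Decoded message: FEEBEHBH


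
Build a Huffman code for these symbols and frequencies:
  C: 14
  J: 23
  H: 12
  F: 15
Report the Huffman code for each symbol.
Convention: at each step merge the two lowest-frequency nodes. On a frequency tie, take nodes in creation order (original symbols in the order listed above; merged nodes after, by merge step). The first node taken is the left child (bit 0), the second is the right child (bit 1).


Huffman tree construction:
Step 1: Merge H(12) + C(14) = 26
Step 2: Merge F(15) + J(23) = 38
Step 3: Merge (H+C)(26) + (F+J)(38) = 64
Read each symbol's code off the tree from the root (left child = 0, right child = 1).

Codes:
  C: 01 (length 2)
  J: 11 (length 2)
  H: 00 (length 2)
  F: 10 (length 2)
Average code length: 128/64 = 2.0000 bits/symbol


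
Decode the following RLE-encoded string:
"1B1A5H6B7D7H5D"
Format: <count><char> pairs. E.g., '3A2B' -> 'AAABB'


Expanding each <count><char> pair:
  1B -> 'B'
  1A -> 'A'
  5H -> 'HHHHH'
  6B -> 'BBBBBB'
  7D -> 'DDDDDDD'
  7H -> 'HHHHHHH'
  5D -> 'DDDDD'

Decoded = BAHHHHHBBBBBBDDDDDDDHHHHHHHDDDDD


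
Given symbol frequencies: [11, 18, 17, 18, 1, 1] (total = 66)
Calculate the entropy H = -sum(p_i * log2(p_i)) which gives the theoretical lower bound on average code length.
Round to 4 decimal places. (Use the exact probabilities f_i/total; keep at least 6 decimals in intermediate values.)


Per-symbol terms -p_i * log2(p_i) with p_i = f_i/66:
  p = 11/66 = 0.166667: log2(p) = -2.584963, -p*log2(p) = 0.430827
  p = 18/66 = 0.272727: log2(p) = -1.874469, -p*log2(p) = 0.511219
  p = 17/66 = 0.257576: log2(p) = -1.956931, -p*log2(p) = 0.504058
  p = 18/66 = 0.272727: log2(p) = -1.874469, -p*log2(p) = 0.511219
  p = 1/66 = 0.015152: log2(p) = -6.044394, -p*log2(p) = 0.091582
  p = 1/66 = 0.015152: log2(p) = -6.044394, -p*log2(p) = 0.091582
H = 0.430827 + 0.511219 + 0.504058 + 0.511219 + 0.091582 + 0.091582 = 2.140487

H = 2.1405 bits/symbol


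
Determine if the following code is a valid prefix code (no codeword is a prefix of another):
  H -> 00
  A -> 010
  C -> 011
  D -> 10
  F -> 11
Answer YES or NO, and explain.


Checking each pair (does one codeword prefix another?):
  H='00' vs A='010': no prefix
  H='00' vs C='011': no prefix
  H='00' vs D='10': no prefix
  H='00' vs F='11': no prefix
  A='010' vs H='00': no prefix
  A='010' vs C='011': no prefix
  A='010' vs D='10': no prefix
  A='010' vs F='11': no prefix
  C='011' vs H='00': no prefix
  C='011' vs A='010': no prefix
  C='011' vs D='10': no prefix
  C='011' vs F='11': no prefix
  D='10' vs H='00': no prefix
  D='10' vs A='010': no prefix
  D='10' vs C='011': no prefix
  D='10' vs F='11': no prefix
  F='11' vs H='00': no prefix
  F='11' vs A='010': no prefix
  F='11' vs C='011': no prefix
  F='11' vs D='10': no prefix
No violation found over all pairs.

YES -- this is a valid prefix code. No codeword is a prefix of any other codeword.


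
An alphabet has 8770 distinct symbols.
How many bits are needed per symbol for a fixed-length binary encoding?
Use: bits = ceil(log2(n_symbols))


log2(8770) = 13.0984
Bracket: 2^13 = 8192 < 8770 <= 2^14 = 16384
So ceil(log2(8770)) = 14

bits = ceil(log2(8770)) = ceil(13.0984) = 14 bits


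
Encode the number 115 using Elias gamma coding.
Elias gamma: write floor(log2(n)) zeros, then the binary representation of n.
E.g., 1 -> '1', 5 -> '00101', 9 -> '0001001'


num_bits = floor(log2(115)) + 1 = 7
leading_zeros = num_bits - 1 = 6
binary(115) = 1110011

Elias gamma(115) = '000000' + '1110011' = 0000001110011 (13 bits)


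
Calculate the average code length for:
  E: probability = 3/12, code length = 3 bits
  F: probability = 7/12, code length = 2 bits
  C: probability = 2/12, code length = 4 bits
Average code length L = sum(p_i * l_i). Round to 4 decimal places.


Weighted contributions p_i * l_i:
  E: (3/12) * 3 = 9/12
  F: (7/12) * 2 = 14/12
  C: (2/12) * 4 = 8/12
Sum = (9 + 14 + 8)/12 = 31/12

L = 31/12 = 2.5833 bits/symbol


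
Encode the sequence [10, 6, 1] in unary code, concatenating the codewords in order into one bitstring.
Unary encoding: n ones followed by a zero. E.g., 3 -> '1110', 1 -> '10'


Encode each number as n ones followed by a terminating 0:
  10 -> 11111111110 (11 bits)
  6 -> 1111110 (7 bits)
  1 -> 10 (2 bits)
Total length = 11 + 7 + 2 = 20 bits.

Unary([10, 6, 1]) = 11111111110111111010 (20 bits)


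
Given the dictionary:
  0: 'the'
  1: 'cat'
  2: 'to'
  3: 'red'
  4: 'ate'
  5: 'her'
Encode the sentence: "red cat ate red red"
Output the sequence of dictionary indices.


Look up each word in the dictionary:
  'red' -> 3
  'cat' -> 1
  'ate' -> 4
  'red' -> 3
  'red' -> 3

Encoded: [3, 1, 4, 3, 3]


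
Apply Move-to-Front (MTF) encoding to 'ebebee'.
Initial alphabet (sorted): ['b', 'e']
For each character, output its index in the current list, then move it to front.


MTF encoding:
'e': index 1 in ['b', 'e'] -> ['e', 'b']
'b': index 1 in ['e', 'b'] -> ['b', 'e']
'e': index 1 in ['b', 'e'] -> ['e', 'b']
'b': index 1 in ['e', 'b'] -> ['b', 'e']
'e': index 1 in ['b', 'e'] -> ['e', 'b']
'e': index 0 in ['e', 'b'] -> ['e', 'b']


Output: [1, 1, 1, 1, 1, 0]


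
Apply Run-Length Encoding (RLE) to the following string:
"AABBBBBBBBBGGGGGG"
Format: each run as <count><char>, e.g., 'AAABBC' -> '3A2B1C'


Scanning runs left to right:
  i=0: run of 'A' x 2 -> '2A'
  i=2: run of 'B' x 9 -> '9B'
  i=11: run of 'G' x 6 -> '6G'

RLE = 2A9B6G


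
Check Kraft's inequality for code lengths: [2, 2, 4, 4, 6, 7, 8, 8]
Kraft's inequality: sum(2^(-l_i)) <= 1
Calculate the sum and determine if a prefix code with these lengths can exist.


Sum = 2^(-2) + 2^(-2) + 2^(-4) + 2^(-4) + 2^(-6) + 2^(-7) + 2^(-8) + 2^(-8)
    = 0.25 + 0.25 + 0.0625 + 0.0625 + 0.015625 + 0.0078125 + 0.00390625 + 0.00390625
    = 168/256 = 0.65625
Since 0.65625 <= 1, Kraft's inequality IS satisfied.
A prefix code with these lengths CAN exist.

Kraft sum = 0.65625. Satisfied.


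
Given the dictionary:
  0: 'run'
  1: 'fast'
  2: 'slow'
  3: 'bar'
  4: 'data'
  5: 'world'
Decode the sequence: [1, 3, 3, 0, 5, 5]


Look up each index in the dictionary:
  1 -> 'fast'
  3 -> 'bar'
  3 -> 'bar'
  0 -> 'run'
  5 -> 'world'
  5 -> 'world'

Decoded: "fast bar bar run world world"


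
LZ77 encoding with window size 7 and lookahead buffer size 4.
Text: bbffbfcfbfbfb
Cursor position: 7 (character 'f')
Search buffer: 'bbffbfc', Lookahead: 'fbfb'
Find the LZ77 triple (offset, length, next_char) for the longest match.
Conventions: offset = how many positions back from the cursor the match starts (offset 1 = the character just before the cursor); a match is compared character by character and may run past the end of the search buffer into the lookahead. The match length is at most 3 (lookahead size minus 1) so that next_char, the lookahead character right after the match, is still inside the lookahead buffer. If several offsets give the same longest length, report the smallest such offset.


Try each offset into the search buffer:
  offset=1 (pos 6, char 'c'): match length 0
  offset=2 (pos 5, char 'f'): match length 1
  offset=3 (pos 4, char 'b'): match length 0
  offset=4 (pos 3, char 'f'): match length 3
  offset=5 (pos 2, char 'f'): match length 1
  offset=6 (pos 1, char 'b'): match length 0
  offset=7 (pos 0, char 'b'): match length 0
Longest match has length 3 at offset 4.
next_char = character at position 7 + 3 = 10 -> 'b'

Best match: offset=4, length=3 (matching 'fbf' starting at position 3)
LZ77 triple: (4, 3, 'b')


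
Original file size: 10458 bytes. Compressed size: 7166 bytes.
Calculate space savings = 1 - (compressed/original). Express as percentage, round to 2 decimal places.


ratio = compressed/original = 7166/10458 = 0.685217
savings = 1 - ratio = 1 - 0.685217 = 0.314783
as a percentage: 0.314783 * 100 = 31.48%

Space savings = 1 - 7166/10458 = 31.48%


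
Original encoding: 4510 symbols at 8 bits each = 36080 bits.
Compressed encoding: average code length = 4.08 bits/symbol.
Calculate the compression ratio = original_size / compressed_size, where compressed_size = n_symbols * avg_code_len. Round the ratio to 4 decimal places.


original_size = n_symbols * orig_bits = 4510 * 8 = 36080 bits
compressed_size = n_symbols * avg_code_len = 4510 * 4.08 = 18400.8 bits
ratio = original_size / compressed_size = 36080 / 18400.8 = 1.9608

Compression ratio = 1.9608


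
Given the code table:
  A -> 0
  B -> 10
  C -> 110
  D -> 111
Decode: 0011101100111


Decoding:
0 -> A
0 -> A
111 -> D
0 -> A
110 -> C
0 -> A
111 -> D


Result: AADACAD


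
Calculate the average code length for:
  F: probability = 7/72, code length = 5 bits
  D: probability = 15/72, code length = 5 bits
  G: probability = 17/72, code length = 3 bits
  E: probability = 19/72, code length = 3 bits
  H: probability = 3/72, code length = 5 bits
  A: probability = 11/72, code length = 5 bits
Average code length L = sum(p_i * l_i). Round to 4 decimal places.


Weighted contributions p_i * l_i:
  F: (7/72) * 5 = 35/72
  D: (15/72) * 5 = 75/72
  G: (17/72) * 3 = 51/72
  E: (19/72) * 3 = 57/72
  H: (3/72) * 5 = 15/72
  A: (11/72) * 5 = 55/72
Sum = (35 + 75 + 51 + 57 + 15 + 55)/72 = 288/72

L = 288/72 = 4.0000 bits/symbol


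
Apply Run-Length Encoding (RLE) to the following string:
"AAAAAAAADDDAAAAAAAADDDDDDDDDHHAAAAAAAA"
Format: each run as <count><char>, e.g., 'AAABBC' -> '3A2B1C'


Scanning runs left to right:
  i=0: run of 'A' x 8 -> '8A'
  i=8: run of 'D' x 3 -> '3D'
  i=11: run of 'A' x 8 -> '8A'
  i=19: run of 'D' x 9 -> '9D'
  i=28: run of 'H' x 2 -> '2H'
  i=30: run of 'A' x 8 -> '8A'

RLE = 8A3D8A9D2H8A


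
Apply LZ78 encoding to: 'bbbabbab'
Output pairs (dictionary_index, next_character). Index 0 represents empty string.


LZ78 encoding steps:
Dictionary: {0: ''}
Step 1: w='' (idx 0), next='b' -> output (0, 'b'), add 'b' as idx 1
Step 2: w='b' (idx 1), next='b' -> output (1, 'b'), add 'bb' as idx 2
Step 3: w='' (idx 0), next='a' -> output (0, 'a'), add 'a' as idx 3
Step 4: w='bb' (idx 2), next='a' -> output (2, 'a'), add 'bba' as idx 4
Step 5: w='b' (idx 1), end of input -> output (1, '')


Encoded: [(0, 'b'), (1, 'b'), (0, 'a'), (2, 'a'), (1, '')]


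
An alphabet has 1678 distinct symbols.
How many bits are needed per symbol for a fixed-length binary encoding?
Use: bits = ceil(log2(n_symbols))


log2(1678) = 10.7125
Bracket: 2^10 = 1024 < 1678 <= 2^11 = 2048
So ceil(log2(1678)) = 11

bits = ceil(log2(1678)) = ceil(10.7125) = 11 bits


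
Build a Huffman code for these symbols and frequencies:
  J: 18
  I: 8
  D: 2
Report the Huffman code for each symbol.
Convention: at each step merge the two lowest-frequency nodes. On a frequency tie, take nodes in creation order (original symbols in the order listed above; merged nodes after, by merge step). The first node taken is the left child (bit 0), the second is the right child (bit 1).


Huffman tree construction:
Step 1: Merge D(2) + I(8) = 10
Step 2: Merge (D+I)(10) + J(18) = 28
Read each symbol's code off the tree from the root (left child = 0, right child = 1).

Codes:
  J: 1 (length 1)
  I: 01 (length 2)
  D: 00 (length 2)
Average code length: 38/28 = 1.3571 bits/symbol


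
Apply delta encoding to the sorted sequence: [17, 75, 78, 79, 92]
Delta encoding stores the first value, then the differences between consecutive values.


First value: 17
Deltas:
  75 - 17 = 58
  78 - 75 = 3
  79 - 78 = 1
  92 - 79 = 13


Delta encoded: [17, 58, 3, 1, 13]


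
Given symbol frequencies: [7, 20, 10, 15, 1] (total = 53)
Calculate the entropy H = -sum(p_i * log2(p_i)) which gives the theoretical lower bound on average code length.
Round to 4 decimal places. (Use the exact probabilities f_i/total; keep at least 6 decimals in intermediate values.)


Per-symbol terms -p_i * log2(p_i) with p_i = f_i/53:
  p = 7/53 = 0.132075: log2(p) = -2.920566, -p*log2(p) = 0.385735
  p = 20/53 = 0.377358: log2(p) = -1.405992, -p*log2(p) = 0.530563
  p = 10/53 = 0.188679: log2(p) = -2.405992, -p*log2(p) = 0.453961
  p = 15/53 = 0.283019: log2(p) = -1.821030, -p*log2(p) = 0.515386
  p = 1/53 = 0.018868: log2(p) = -5.727920, -p*log2(p) = 0.108074
H = 0.385735 + 0.530563 + 0.453961 + 0.515386 + 0.108074 = 1.993719

H = 1.9937 bits/symbol


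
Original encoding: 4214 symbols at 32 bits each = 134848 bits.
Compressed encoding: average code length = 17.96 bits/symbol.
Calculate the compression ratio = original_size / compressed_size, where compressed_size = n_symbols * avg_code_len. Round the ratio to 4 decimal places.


original_size = n_symbols * orig_bits = 4214 * 32 = 134848 bits
compressed_size = n_symbols * avg_code_len = 4214 * 17.96 = 75683.44 bits
ratio = original_size / compressed_size = 134848 / 75683.44 = 1.7817

Compression ratio = 1.7817


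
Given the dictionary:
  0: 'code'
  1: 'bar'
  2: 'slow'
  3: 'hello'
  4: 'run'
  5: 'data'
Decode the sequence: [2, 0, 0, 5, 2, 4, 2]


Look up each index in the dictionary:
  2 -> 'slow'
  0 -> 'code'
  0 -> 'code'
  5 -> 'data'
  2 -> 'slow'
  4 -> 'run'
  2 -> 'slow'

Decoded: "slow code code data slow run slow"


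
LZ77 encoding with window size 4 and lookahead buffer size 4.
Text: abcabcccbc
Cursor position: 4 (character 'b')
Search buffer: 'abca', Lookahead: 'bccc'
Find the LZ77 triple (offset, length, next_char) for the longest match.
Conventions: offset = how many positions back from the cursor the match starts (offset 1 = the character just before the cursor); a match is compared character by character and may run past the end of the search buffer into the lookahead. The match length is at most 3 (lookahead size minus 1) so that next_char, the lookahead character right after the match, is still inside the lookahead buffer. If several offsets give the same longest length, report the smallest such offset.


Try each offset into the search buffer:
  offset=1 (pos 3, char 'a'): match length 0
  offset=2 (pos 2, char 'c'): match length 0
  offset=3 (pos 1, char 'b'): match length 2
  offset=4 (pos 0, char 'a'): match length 0
Longest match has length 2 at offset 3.
next_char = character at position 4 + 2 = 6 -> 'c'

Best match: offset=3, length=2 (matching 'bc' starting at position 1)
LZ77 triple: (3, 2, 'c')


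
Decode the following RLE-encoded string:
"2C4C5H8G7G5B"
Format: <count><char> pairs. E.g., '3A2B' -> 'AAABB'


Expanding each <count><char> pair:
  2C -> 'CC'
  4C -> 'CCCC'
  5H -> 'HHHHH'
  8G -> 'GGGGGGGG'
  7G -> 'GGGGGGG'
  5B -> 'BBBBB'

Decoded = CCCCCCHHHHHGGGGGGGGGGGGGGGBBBBB


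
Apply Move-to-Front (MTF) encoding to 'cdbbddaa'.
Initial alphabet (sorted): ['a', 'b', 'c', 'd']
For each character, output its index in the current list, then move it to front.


MTF encoding:
'c': index 2 in ['a', 'b', 'c', 'd'] -> ['c', 'a', 'b', 'd']
'd': index 3 in ['c', 'a', 'b', 'd'] -> ['d', 'c', 'a', 'b']
'b': index 3 in ['d', 'c', 'a', 'b'] -> ['b', 'd', 'c', 'a']
'b': index 0 in ['b', 'd', 'c', 'a'] -> ['b', 'd', 'c', 'a']
'd': index 1 in ['b', 'd', 'c', 'a'] -> ['d', 'b', 'c', 'a']
'd': index 0 in ['d', 'b', 'c', 'a'] -> ['d', 'b', 'c', 'a']
'a': index 3 in ['d', 'b', 'c', 'a'] -> ['a', 'd', 'b', 'c']
'a': index 0 in ['a', 'd', 'b', 'c'] -> ['a', 'd', 'b', 'c']


Output: [2, 3, 3, 0, 1, 0, 3, 0]


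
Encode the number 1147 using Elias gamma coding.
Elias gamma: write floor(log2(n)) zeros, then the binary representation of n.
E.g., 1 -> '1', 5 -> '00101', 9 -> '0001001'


num_bits = floor(log2(1147)) + 1 = 11
leading_zeros = num_bits - 1 = 10
binary(1147) = 10001111011

Elias gamma(1147) = '0000000000' + '10001111011' = 000000000010001111011 (21 bits)


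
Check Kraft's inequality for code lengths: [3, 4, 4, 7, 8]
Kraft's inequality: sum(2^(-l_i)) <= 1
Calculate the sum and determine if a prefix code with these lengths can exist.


Sum = 2^(-3) + 2^(-4) + 2^(-4) + 2^(-7) + 2^(-8)
    = 0.125 + 0.0625 + 0.0625 + 0.0078125 + 0.00390625
    = 67/256 = 0.26171875
Since 0.26171875 <= 1, Kraft's inequality IS satisfied.
A prefix code with these lengths CAN exist.

Kraft sum = 0.26171875. Satisfied.


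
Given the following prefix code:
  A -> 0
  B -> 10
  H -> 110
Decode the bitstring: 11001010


Decoding step by step:
Bits 110 -> H
Bits 0 -> A
Bits 10 -> B
Bits 10 -> B


Decoded message: HABB


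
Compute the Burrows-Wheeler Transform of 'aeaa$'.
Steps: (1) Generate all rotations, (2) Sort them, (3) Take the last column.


Rotations (sorted):
  0: $aeaa -> last char: a
  1: a$aea -> last char: a
  2: aa$ae -> last char: e
  3: aeaa$ -> last char: $
  4: eaa$a -> last char: a


BWT = aae$a


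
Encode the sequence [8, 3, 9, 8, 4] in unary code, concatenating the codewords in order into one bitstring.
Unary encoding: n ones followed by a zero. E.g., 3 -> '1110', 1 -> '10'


Encode each number as n ones followed by a terminating 0:
  8 -> 111111110 (9 bits)
  3 -> 1110 (4 bits)
  9 -> 1111111110 (10 bits)
  8 -> 111111110 (9 bits)
  4 -> 11110 (5 bits)
Total length = 9 + 4 + 10 + 9 + 5 = 37 bits.

Unary([8, 3, 9, 8, 4]) = 1111111101110111111111011111111011110 (37 bits)


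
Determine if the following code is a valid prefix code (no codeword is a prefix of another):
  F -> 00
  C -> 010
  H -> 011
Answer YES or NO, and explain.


Checking each pair (does one codeword prefix another?):
  F='00' vs C='010': no prefix
  F='00' vs H='011': no prefix
  C='010' vs F='00': no prefix
  C='010' vs H='011': no prefix
  H='011' vs F='00': no prefix
  H='011' vs C='010': no prefix
No violation found over all pairs.

YES -- this is a valid prefix code. No codeword is a prefix of any other codeword.


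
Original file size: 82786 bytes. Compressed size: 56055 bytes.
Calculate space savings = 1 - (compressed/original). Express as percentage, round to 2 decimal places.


ratio = compressed/original = 56055/82786 = 0.677107
savings = 1 - ratio = 1 - 0.677107 = 0.322893
as a percentage: 0.322893 * 100 = 32.29%

Space savings = 1 - 56055/82786 = 32.29%


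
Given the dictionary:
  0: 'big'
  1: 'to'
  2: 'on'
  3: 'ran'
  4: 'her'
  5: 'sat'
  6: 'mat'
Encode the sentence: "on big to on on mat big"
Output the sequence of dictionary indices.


Look up each word in the dictionary:
  'on' -> 2
  'big' -> 0
  'to' -> 1
  'on' -> 2
  'on' -> 2
  'mat' -> 6
  'big' -> 0

Encoded: [2, 0, 1, 2, 2, 6, 0]


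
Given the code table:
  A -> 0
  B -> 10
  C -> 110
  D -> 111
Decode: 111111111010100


Decoding:
111 -> D
111 -> D
111 -> D
0 -> A
10 -> B
10 -> B
0 -> A


Result: DDDABBA


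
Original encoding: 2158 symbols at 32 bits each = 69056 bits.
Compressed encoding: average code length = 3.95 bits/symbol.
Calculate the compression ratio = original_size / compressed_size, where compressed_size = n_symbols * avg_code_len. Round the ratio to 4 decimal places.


original_size = n_symbols * orig_bits = 2158 * 32 = 69056 bits
compressed_size = n_symbols * avg_code_len = 2158 * 3.95 = 8524.1 bits
ratio = original_size / compressed_size = 69056 / 8524.1 = 8.1013

Compression ratio = 8.1013


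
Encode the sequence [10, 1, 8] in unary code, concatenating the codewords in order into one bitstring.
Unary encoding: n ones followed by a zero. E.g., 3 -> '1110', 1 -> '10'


Encode each number as n ones followed by a terminating 0:
  10 -> 11111111110 (11 bits)
  1 -> 10 (2 bits)
  8 -> 111111110 (9 bits)
Total length = 11 + 2 + 9 = 22 bits.

Unary([10, 1, 8]) = 1111111111010111111110 (22 bits)


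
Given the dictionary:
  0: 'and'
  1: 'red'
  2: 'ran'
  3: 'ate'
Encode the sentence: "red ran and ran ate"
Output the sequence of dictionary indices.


Look up each word in the dictionary:
  'red' -> 1
  'ran' -> 2
  'and' -> 0
  'ran' -> 2
  'ate' -> 3

Encoded: [1, 2, 0, 2, 3]


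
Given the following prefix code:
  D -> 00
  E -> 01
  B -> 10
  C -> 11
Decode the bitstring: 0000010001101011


Decoding step by step:
Bits 00 -> D
Bits 00 -> D
Bits 01 -> E
Bits 00 -> D
Bits 01 -> E
Bits 10 -> B
Bits 10 -> B
Bits 11 -> C


Decoded message: DDEDEBBC


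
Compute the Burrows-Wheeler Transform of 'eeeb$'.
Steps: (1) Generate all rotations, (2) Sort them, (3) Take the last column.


Rotations (sorted):
  0: $eeeb -> last char: b
  1: b$eee -> last char: e
  2: eb$ee -> last char: e
  3: eeb$e -> last char: e
  4: eeeb$ -> last char: $


BWT = beee$


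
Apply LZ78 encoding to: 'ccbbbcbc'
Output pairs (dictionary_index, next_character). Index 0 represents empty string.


LZ78 encoding steps:
Dictionary: {0: ''}
Step 1: w='' (idx 0), next='c' -> output (0, 'c'), add 'c' as idx 1
Step 2: w='c' (idx 1), next='b' -> output (1, 'b'), add 'cb' as idx 2
Step 3: w='' (idx 0), next='b' -> output (0, 'b'), add 'b' as idx 3
Step 4: w='b' (idx 3), next='c' -> output (3, 'c'), add 'bc' as idx 4
Step 5: w='bc' (idx 4), end of input -> output (4, '')


Encoded: [(0, 'c'), (1, 'b'), (0, 'b'), (3, 'c'), (4, '')]
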